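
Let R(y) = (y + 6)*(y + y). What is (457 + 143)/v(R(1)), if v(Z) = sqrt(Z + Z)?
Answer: 300*sqrt(7)/7 ≈ 113.39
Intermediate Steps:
R(y) = 2*y*(6 + y) (R(y) = (6 + y)*(2*y) = 2*y*(6 + y))
v(Z) = sqrt(2)*sqrt(Z) (v(Z) = sqrt(2*Z) = sqrt(2)*sqrt(Z))
(457 + 143)/v(R(1)) = (457 + 143)/((sqrt(2)*sqrt(2*1*(6 + 1)))) = 600/((sqrt(2)*sqrt(2*1*7))) = 600/((sqrt(2)*sqrt(14))) = 600/((2*sqrt(7))) = 600*(sqrt(7)/14) = 300*sqrt(7)/7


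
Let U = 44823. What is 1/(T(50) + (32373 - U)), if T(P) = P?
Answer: -1/12400 ≈ -8.0645e-5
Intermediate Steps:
1/(T(50) + (32373 - U)) = 1/(50 + (32373 - 1*44823)) = 1/(50 + (32373 - 44823)) = 1/(50 - 12450) = 1/(-12400) = -1/12400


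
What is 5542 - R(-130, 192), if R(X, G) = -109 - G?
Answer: 5843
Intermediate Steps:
5542 - R(-130, 192) = 5542 - (-109 - 1*192) = 5542 - (-109 - 192) = 5542 - 1*(-301) = 5542 + 301 = 5843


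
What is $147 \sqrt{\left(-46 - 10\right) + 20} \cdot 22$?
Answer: $19404 i \approx 19404.0 i$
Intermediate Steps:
$147 \sqrt{\left(-46 - 10\right) + 20} \cdot 22 = 147 \sqrt{-56 + 20} \cdot 22 = 147 \sqrt{-36} \cdot 22 = 147 \cdot 6 i 22 = 882 i 22 = 19404 i$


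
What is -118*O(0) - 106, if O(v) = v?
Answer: -106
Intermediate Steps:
-118*O(0) - 106 = -118*0 - 106 = 0 - 106 = -106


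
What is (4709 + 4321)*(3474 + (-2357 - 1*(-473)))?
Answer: 14357700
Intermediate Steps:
(4709 + 4321)*(3474 + (-2357 - 1*(-473))) = 9030*(3474 + (-2357 + 473)) = 9030*(3474 - 1884) = 9030*1590 = 14357700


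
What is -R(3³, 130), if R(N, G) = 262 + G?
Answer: -392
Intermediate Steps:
-R(3³, 130) = -(262 + 130) = -1*392 = -392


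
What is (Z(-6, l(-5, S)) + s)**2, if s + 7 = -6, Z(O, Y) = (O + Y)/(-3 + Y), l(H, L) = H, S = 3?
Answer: 8649/64 ≈ 135.14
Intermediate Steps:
Z(O, Y) = (O + Y)/(-3 + Y)
s = -13 (s = -7 - 6 = -13)
(Z(-6, l(-5, S)) + s)**2 = ((-6 - 5)/(-3 - 5) - 13)**2 = (-11/(-8) - 13)**2 = (-1/8*(-11) - 13)**2 = (11/8 - 13)**2 = (-93/8)**2 = 8649/64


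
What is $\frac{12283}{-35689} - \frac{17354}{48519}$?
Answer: $- \frac{1215305783}{1731594591} \approx -0.70184$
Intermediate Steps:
$\frac{12283}{-35689} - \frac{17354}{48519} = 12283 \left(- \frac{1}{35689}\right) - \frac{17354}{48519} = - \frac{12283}{35689} - \frac{17354}{48519} = - \frac{1215305783}{1731594591}$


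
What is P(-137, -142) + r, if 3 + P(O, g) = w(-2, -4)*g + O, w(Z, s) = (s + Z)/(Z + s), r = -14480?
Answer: -14762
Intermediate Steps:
w(Z, s) = 1 (w(Z, s) = (Z + s)/(Z + s) = 1)
P(O, g) = -3 + O + g (P(O, g) = -3 + (1*g + O) = -3 + (g + O) = -3 + (O + g) = -3 + O + g)
P(-137, -142) + r = (-3 - 137 - 142) - 14480 = -282 - 14480 = -14762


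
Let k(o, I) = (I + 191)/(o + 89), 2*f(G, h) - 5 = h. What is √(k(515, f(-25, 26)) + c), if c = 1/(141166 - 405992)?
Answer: √2186822070430590/79977452 ≈ 0.58471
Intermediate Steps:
f(G, h) = 5/2 + h/2
c = -1/264826 (c = 1/(-264826) = -1/264826 ≈ -3.7761e-6)
k(o, I) = (191 + I)/(89 + o)
√(k(515, f(-25, 26)) + c) = √((191 + (5/2 + (½)*26))/(89 + 515) - 1/264826) = √((191 + (5/2 + 13))/604 - 1/264826) = √((191 + 31/2)/604 - 1/264826) = √((1/604)*(413/2) - 1/264826) = √(413/1208 - 1/264826) = √(54685965/159954904) = √2186822070430590/79977452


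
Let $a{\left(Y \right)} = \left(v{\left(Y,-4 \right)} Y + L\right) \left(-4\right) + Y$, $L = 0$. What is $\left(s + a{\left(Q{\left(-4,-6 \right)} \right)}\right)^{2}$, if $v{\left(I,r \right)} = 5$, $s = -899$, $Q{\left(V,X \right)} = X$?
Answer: $616225$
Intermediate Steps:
$a{\left(Y \right)} = - 19 Y$ ($a{\left(Y \right)} = \left(5 Y + 0\right) \left(-4\right) + Y = 5 Y \left(-4\right) + Y = - 20 Y + Y = - 19 Y$)
$\left(s + a{\left(Q{\left(-4,-6 \right)} \right)}\right)^{2} = \left(-899 - -114\right)^{2} = \left(-899 + 114\right)^{2} = \left(-785\right)^{2} = 616225$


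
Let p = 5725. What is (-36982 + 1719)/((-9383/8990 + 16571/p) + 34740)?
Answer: -362981453650/357616978123 ≈ -1.0150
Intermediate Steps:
(-36982 + 1719)/((-9383/8990 + 16571/p) + 34740) = (-36982 + 1719)/((-9383/8990 + 16571/5725) + 34740) = -35263/((-9383*1/8990 + 16571*(1/5725)) + 34740) = -35263/((-9383/8990 + 16571/5725) + 34740) = -35263/(19051123/10293550 + 34740) = -35263/357616978123/10293550 = -35263*10293550/357616978123 = -362981453650/357616978123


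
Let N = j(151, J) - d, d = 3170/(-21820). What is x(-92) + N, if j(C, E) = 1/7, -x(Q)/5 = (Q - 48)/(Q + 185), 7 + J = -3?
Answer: 11101093/1420482 ≈ 7.8150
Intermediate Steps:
J = -10 (J = -7 - 3 = -10)
x(Q) = -5*(-48 + Q)/(185 + Q) (x(Q) = -5*(Q - 48)/(Q + 185) = -5*(-48 + Q)/(185 + Q))
d = -317/2182 (d = 3170*(-1/21820) = -317/2182 ≈ -0.14528)
j(C, E) = ⅐
N = 4401/15274 (N = ⅐ - 1*(-317/2182) = ⅐ + 317/2182 = 4401/15274 ≈ 0.28814)
x(-92) + N = 5*(48 - 1*(-92))/(185 - 92) + 4401/15274 = 5*(48 + 92)/93 + 4401/15274 = 5*(1/93)*140 + 4401/15274 = 700/93 + 4401/15274 = 11101093/1420482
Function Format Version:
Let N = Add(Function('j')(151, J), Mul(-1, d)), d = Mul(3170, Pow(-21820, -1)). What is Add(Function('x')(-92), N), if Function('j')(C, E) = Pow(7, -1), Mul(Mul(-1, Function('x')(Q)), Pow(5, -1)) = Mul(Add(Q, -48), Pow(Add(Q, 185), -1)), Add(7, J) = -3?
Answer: Rational(11101093, 1420482) ≈ 7.8150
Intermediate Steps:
J = -10 (J = Add(-7, -3) = -10)
Function('x')(Q) = Mul(-5, Pow(Add(185, Q), -1), Add(-48, Q)) (Function('x')(Q) = Mul(-5, Mul(Add(Q, -48), Pow(Add(Q, 185), -1))) = Mul(-5, Mul(Add(-48, Q), Pow(Add(185, Q), -1))) = Mul(-5, Mul(Pow(Add(185, Q), -1), Add(-48, Q))) = Mul(-5, Pow(Add(185, Q), -1), Add(-48, Q)))
d = Rational(-317, 2182) (d = Mul(3170, Rational(-1, 21820)) = Rational(-317, 2182) ≈ -0.14528)
Function('j')(C, E) = Rational(1, 7)
N = Rational(4401, 15274) (N = Add(Rational(1, 7), Mul(-1, Rational(-317, 2182))) = Add(Rational(1, 7), Rational(317, 2182)) = Rational(4401, 15274) ≈ 0.28814)
Add(Function('x')(-92), N) = Add(Mul(5, Pow(Add(185, -92), -1), Add(48, Mul(-1, -92))), Rational(4401, 15274)) = Add(Mul(5, Pow(93, -1), Add(48, 92)), Rational(4401, 15274)) = Add(Mul(5, Rational(1, 93), 140), Rational(4401, 15274)) = Add(Rational(700, 93), Rational(4401, 15274)) = Rational(11101093, 1420482)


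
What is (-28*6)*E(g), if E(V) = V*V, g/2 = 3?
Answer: -6048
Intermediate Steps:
g = 6 (g = 2*3 = 6)
E(V) = V²
(-28*6)*E(g) = -28*6*6² = -168*36 = -6048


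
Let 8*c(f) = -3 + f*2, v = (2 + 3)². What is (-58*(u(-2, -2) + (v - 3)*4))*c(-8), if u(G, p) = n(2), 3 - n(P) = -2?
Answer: 51243/4 ≈ 12811.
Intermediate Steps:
n(P) = 5 (n(P) = 3 - 1*(-2) = 3 + 2 = 5)
u(G, p) = 5
v = 25 (v = 5² = 25)
c(f) = -3/8 + f/4 (c(f) = (-3 + f*2)/8 = (-3 + 2*f)/8 = -3/8 + f/4)
(-58*(u(-2, -2) + (v - 3)*4))*c(-8) = (-58*(5 + (25 - 3)*4))*(-3/8 + (¼)*(-8)) = (-58*(5 + 22*4))*(-3/8 - 2) = -58*(5 + 88)*(-19/8) = -58*93*(-19/8) = -5394*(-19/8) = 51243/4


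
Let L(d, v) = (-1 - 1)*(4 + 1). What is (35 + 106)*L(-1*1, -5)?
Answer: -1410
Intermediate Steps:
L(d, v) = -10 (L(d, v) = -2*5 = -10)
(35 + 106)*L(-1*1, -5) = (35 + 106)*(-10) = 141*(-10) = -1410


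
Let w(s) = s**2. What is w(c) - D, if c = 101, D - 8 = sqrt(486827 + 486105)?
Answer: 10193 - 2*sqrt(243233) ≈ 9206.6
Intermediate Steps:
D = 8 + 2*sqrt(243233) (D = 8 + sqrt(486827 + 486105) = 8 + sqrt(972932) = 8 + 2*sqrt(243233) ≈ 994.37)
w(c) - D = 101**2 - (8 + 2*sqrt(243233)) = 10201 + (-8 - 2*sqrt(243233)) = 10193 - 2*sqrt(243233)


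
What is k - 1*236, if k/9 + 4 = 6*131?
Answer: 6802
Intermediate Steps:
k = 7038 (k = -36 + 9*(6*131) = -36 + 9*786 = -36 + 7074 = 7038)
k - 1*236 = 7038 - 1*236 = 7038 - 236 = 6802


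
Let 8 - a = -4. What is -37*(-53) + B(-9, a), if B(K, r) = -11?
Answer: 1950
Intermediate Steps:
a = 12 (a = 8 - 1*(-4) = 8 + 4 = 12)
-37*(-53) + B(-9, a) = -37*(-53) - 11 = 1961 - 11 = 1950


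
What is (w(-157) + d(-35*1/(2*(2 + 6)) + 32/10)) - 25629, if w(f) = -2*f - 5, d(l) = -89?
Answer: -25409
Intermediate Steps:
w(f) = -5 - 2*f
(w(-157) + d(-35*1/(2*(2 + 6)) + 32/10)) - 25629 = ((-5 - 2*(-157)) - 89) - 25629 = ((-5 + 314) - 89) - 25629 = (309 - 89) - 25629 = 220 - 25629 = -25409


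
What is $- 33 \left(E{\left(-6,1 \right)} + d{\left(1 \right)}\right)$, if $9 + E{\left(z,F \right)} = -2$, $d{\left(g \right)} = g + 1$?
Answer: $297$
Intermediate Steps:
$d{\left(g \right)} = 1 + g$
$E{\left(z,F \right)} = -11$ ($E{\left(z,F \right)} = -9 - 2 = -11$)
$- 33 \left(E{\left(-6,1 \right)} + d{\left(1 \right)}\right) = - 33 \left(-11 + \left(1 + 1\right)\right) = - 33 \left(-11 + 2\right) = \left(-33\right) \left(-9\right) = 297$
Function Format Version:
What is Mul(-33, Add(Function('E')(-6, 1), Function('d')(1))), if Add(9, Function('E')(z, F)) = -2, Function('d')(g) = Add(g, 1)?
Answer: 297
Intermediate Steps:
Function('d')(g) = Add(1, g)
Function('E')(z, F) = -11 (Function('E')(z, F) = Add(-9, -2) = -11)
Mul(-33, Add(Function('E')(-6, 1), Function('d')(1))) = Mul(-33, Add(-11, Add(1, 1))) = Mul(-33, Add(-11, 2)) = Mul(-33, -9) = 297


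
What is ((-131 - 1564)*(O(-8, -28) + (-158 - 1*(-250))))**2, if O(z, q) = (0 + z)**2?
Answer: 69917936400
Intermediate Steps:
O(z, q) = z**2
((-131 - 1564)*(O(-8, -28) + (-158 - 1*(-250))))**2 = ((-131 - 1564)*((-8)**2 + (-158 - 1*(-250))))**2 = (-1695*(64 + (-158 + 250)))**2 = (-1695*(64 + 92))**2 = (-1695*156)**2 = (-264420)**2 = 69917936400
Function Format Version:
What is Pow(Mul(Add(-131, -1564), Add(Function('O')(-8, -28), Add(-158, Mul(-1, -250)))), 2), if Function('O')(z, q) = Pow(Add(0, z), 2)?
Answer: 69917936400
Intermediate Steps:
Function('O')(z, q) = Pow(z, 2)
Pow(Mul(Add(-131, -1564), Add(Function('O')(-8, -28), Add(-158, Mul(-1, -250)))), 2) = Pow(Mul(Add(-131, -1564), Add(Pow(-8, 2), Add(-158, Mul(-1, -250)))), 2) = Pow(Mul(-1695, Add(64, Add(-158, 250))), 2) = Pow(Mul(-1695, Add(64, 92)), 2) = Pow(Mul(-1695, 156), 2) = Pow(-264420, 2) = 69917936400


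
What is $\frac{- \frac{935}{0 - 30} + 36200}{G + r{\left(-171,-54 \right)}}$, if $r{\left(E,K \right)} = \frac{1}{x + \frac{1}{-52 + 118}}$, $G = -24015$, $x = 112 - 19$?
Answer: $- \frac{1334538793}{884568114} \approx -1.5087$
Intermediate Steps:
$x = 93$
$r{\left(E,K \right)} = \frac{66}{6139}$ ($r{\left(E,K \right)} = \frac{1}{93 + \frac{1}{-52 + 118}} = \frac{1}{93 + \frac{1}{66}} = \frac{1}{\frac{6139}{66}} = \frac{66}{6139}$)
$\frac{- \frac{935}{0 - 30} + 36200}{G + r{\left(-171,-54 \right)}} = \frac{- \frac{935}{0 - 30} + 36200}{-24015 + \frac{66}{6139}} = \frac{- \frac{935}{-30} + 36200}{- \frac{147428019}{6139}} = \left(\left(-935\right) \left(- \frac{1}{30}\right) + 36200\right) \left(- \frac{6139}{147428019}\right) = \left(\frac{187}{6} + 36200\right) \left(- \frac{6139}{147428019}\right) = \frac{217387}{6} \left(- \frac{6139}{147428019}\right) = - \frac{1334538793}{884568114}$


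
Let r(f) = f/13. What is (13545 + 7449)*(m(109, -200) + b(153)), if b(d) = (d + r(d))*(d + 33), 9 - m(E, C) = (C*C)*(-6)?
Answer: 73867997826/13 ≈ 5.6822e+9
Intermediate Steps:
r(f) = f/13 (r(f) = f*(1/13) = f/13)
m(E, C) = 9 + 6*C**2 (m(E, C) = 9 - C*C*(-6) = 9 - C**2*(-6) = 9 - (-6)*C**2 = 9 + 6*C**2)
b(d) = 14*d*(33 + d)/13 (b(d) = (d + d/13)*(d + 33) = (14*d/13)*(33 + d) = 14*d*(33 + d)/13)
(13545 + 7449)*(m(109, -200) + b(153)) = (13545 + 7449)*((9 + 6*(-200)**2) + (14/13)*153*(33 + 153)) = 20994*((9 + 6*40000) + (14/13)*153*186) = 20994*((9 + 240000) + 398412/13) = 20994*(240009 + 398412/13) = 20994*(3518529/13) = 73867997826/13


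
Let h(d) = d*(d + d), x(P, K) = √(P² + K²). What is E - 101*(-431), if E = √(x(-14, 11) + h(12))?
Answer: 43531 + √(288 + √317) ≈ 43549.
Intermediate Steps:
x(P, K) = √(K² + P²)
h(d) = 2*d² (h(d) = d*(2*d) = 2*d²)
E = √(288 + √317) (E = √(√(11² + (-14)²) + 2*12²) = √(√(121 + 196) + 2*144) = √(√317 + 288) = √(288 + √317) ≈ 17.487)
E - 101*(-431) = √(288 + √317) - 101*(-431) = √(288 + √317) + 43531 = 43531 + √(288 + √317)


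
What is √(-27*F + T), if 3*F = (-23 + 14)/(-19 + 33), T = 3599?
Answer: √706538/14 ≈ 60.040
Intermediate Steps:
F = -3/14 (F = ((-23 + 14)/(-19 + 33))/3 = (-9/14)/3 = (-9*1/14)/3 = (⅓)*(-9/14) = -3/14 ≈ -0.21429)
√(-27*F + T) = √(-27*(-3/14) + 3599) = √(81/14 + 3599) = √(50467/14) = √706538/14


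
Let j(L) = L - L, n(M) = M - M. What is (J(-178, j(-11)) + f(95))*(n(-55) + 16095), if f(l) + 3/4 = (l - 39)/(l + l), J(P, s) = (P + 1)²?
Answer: 38321702493/76 ≈ 5.0423e+8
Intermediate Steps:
n(M) = 0
j(L) = 0
J(P, s) = (1 + P)²
f(l) = -¾ + (-39 + l)/(2*l) (f(l) = -¾ + (l - 39)/(l + l) = -¾ + (-39 + l)/((2*l)) = -¾ + (-39 + l)*(1/(2*l)) = -¾ + (-39 + l)/(2*l))
(J(-178, j(-11)) + f(95))*(n(-55) + 16095) = ((1 - 178)² + (¼)*(-78 - 1*95)/95)*(0 + 16095) = ((-177)² + (¼)*(1/95)*(-78 - 95))*16095 = (31329 + (¼)*(1/95)*(-173))*16095 = (31329 - 173/380)*16095 = (11904847/380)*16095 = 38321702493/76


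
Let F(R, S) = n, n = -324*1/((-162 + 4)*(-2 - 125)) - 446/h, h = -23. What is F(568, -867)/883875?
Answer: 4470992/203962111125 ≈ 2.1921e-5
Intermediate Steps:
n = 4470992/230759 (n = -324*1/((-162 + 4)*(-2 - 125)) - 446/(-23) = -324/((-127*(-158))) - 446*(-1/23) = -324/20066 + 446/23 = -324*1/20066 + 446/23 = -162/10033 + 446/23 = 4470992/230759 ≈ 19.375)
F(R, S) = 4470992/230759
F(568, -867)/883875 = (4470992/230759)/883875 = (4470992/230759)*(1/883875) = 4470992/203962111125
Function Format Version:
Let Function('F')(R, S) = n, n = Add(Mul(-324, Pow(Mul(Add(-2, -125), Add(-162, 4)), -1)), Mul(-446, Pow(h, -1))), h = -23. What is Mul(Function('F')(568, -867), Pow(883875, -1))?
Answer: Rational(4470992, 203962111125) ≈ 2.1921e-5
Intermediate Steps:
n = Rational(4470992, 230759) (n = Add(Mul(-324, Pow(Mul(Add(-2, -125), Add(-162, 4)), -1)), Mul(-446, Pow(-23, -1))) = Add(Mul(-324, Pow(Mul(-127, -158), -1)), Mul(-446, Rational(-1, 23))) = Add(Mul(-324, Pow(20066, -1)), Rational(446, 23)) = Add(Mul(-324, Rational(1, 20066)), Rational(446, 23)) = Add(Rational(-162, 10033), Rational(446, 23)) = Rational(4470992, 230759) ≈ 19.375)
Function('F')(R, S) = Rational(4470992, 230759)
Mul(Function('F')(568, -867), Pow(883875, -1)) = Mul(Rational(4470992, 230759), Pow(883875, -1)) = Mul(Rational(4470992, 230759), Rational(1, 883875)) = Rational(4470992, 203962111125)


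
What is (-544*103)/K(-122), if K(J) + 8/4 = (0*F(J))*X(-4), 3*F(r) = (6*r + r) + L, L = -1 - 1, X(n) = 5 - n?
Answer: 28016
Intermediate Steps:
L = -2
F(r) = -⅔ + 7*r/3 (F(r) = ((6*r + r) - 2)/3 = (7*r - 2)/3 = (-2 + 7*r)/3 = -⅔ + 7*r/3)
K(J) = -2 (K(J) = -2 + (0*(-⅔ + 7*J/3))*(5 - 1*(-4)) = -2 + 0*(5 + 4) = -2 + 0*9 = -2 + 0 = -2)
(-544*103)/K(-122) = -544*103/(-2) = -56032*(-½) = 28016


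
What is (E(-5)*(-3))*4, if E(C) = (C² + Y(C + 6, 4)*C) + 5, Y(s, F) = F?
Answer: -120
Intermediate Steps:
E(C) = 5 + C² + 4*C (E(C) = (C² + 4*C) + 5 = 5 + C² + 4*C)
(E(-5)*(-3))*4 = ((5 + (-5)² + 4*(-5))*(-3))*4 = ((5 + 25 - 20)*(-3))*4 = (10*(-3))*4 = -30*4 = -120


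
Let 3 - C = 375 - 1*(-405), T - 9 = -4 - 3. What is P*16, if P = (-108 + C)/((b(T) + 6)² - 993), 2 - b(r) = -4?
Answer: 4720/283 ≈ 16.678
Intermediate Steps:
T = 2 (T = 9 + (-4 - 3) = 9 - 7 = 2)
b(r) = 6 (b(r) = 2 - 1*(-4) = 2 + 4 = 6)
C = -777 (C = 3 - (375 - 1*(-405)) = 3 - (375 + 405) = 3 - 1*780 = 3 - 780 = -777)
P = 295/283 (P = (-108 - 777)/((6 + 6)² - 993) = -885/(12² - 993) = -885/(144 - 993) = -885/(-849) = -885*(-1/849) = 295/283 ≈ 1.0424)
P*16 = (295/283)*16 = 4720/283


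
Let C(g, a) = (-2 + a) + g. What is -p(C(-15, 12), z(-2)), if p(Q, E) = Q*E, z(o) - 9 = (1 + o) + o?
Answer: 30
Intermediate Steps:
C(g, a) = -2 + a + g
z(o) = 10 + 2*o (z(o) = 9 + ((1 + o) + o) = 9 + (1 + 2*o) = 10 + 2*o)
p(Q, E) = E*Q
-p(C(-15, 12), z(-2)) = -(10 + 2*(-2))*(-2 + 12 - 15) = -(10 - 4)*(-5) = -6*(-5) = -1*(-30) = 30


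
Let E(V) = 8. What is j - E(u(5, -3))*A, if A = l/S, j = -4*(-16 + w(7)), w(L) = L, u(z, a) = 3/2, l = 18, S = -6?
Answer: 60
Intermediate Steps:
u(z, a) = 3/2 (u(z, a) = 3*(1/2) = 3/2)
j = 36 (j = -4*(-16 + 7) = -4*(-9) = 36)
A = -3 (A = 18/(-6) = 18*(-1/6) = -3)
j - E(u(5, -3))*A = 36 - 8*(-3) = 36 - 1*(-24) = 36 + 24 = 60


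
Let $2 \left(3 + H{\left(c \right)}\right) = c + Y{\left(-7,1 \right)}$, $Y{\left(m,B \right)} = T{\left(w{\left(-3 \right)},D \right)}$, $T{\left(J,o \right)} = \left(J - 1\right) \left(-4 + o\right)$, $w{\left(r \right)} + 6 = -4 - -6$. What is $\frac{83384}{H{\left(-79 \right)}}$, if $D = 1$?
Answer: $- \frac{11912}{5} \approx -2382.4$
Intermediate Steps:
$w{\left(r \right)} = -4$ ($w{\left(r \right)} = -6 - -2 = -6 + \left(-4 + 6\right) = -6 + 2 = -4$)
$T{\left(J,o \right)} = \left(-1 + J\right) \left(-4 + o\right)$
$Y{\left(m,B \right)} = 15$ ($Y{\left(m,B \right)} = 4 - 1 - -16 - 4 = 4 - 1 + 16 - 4 = 15$)
$H{\left(c \right)} = \frac{9}{2} + \frac{c}{2}$ ($H{\left(c \right)} = -3 + \frac{c + 15}{2} = -3 + \frac{15 + c}{2} = -3 + \left(\frac{15}{2} + \frac{c}{2}\right) = \frac{9}{2} + \frac{c}{2}$)
$\frac{83384}{H{\left(-79 \right)}} = \frac{83384}{\frac{9}{2} + \frac{1}{2} \left(-79\right)} = \frac{83384}{\frac{9}{2} - \frac{79}{2}} = \frac{83384}{-35} = 83384 \left(- \frac{1}{35}\right) = - \frac{11912}{5}$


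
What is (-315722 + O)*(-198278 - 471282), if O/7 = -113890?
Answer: 745188141120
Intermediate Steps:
O = -797230 (O = 7*(-113890) = -797230)
(-315722 + O)*(-198278 - 471282) = (-315722 - 797230)*(-198278 - 471282) = -1112952*(-669560) = 745188141120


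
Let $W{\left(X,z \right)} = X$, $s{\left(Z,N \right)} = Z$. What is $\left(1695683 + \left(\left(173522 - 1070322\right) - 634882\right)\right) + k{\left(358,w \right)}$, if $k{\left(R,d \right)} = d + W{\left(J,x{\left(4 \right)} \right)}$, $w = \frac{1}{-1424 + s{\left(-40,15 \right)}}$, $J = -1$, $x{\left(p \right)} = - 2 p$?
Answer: $\frac{240095999}{1464} \approx 1.64 \cdot 10^{5}$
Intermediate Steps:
$w = - \frac{1}{1464}$ ($w = \frac{1}{-1424 - 40} = \frac{1}{-1464} = - \frac{1}{1464} \approx -0.00068306$)
$k{\left(R,d \right)} = -1 + d$ ($k{\left(R,d \right)} = d - 1 = -1 + d$)
$\left(1695683 + \left(\left(173522 - 1070322\right) - 634882\right)\right) + k{\left(358,w \right)} = \left(1695683 + \left(\left(173522 - 1070322\right) - 634882\right)\right) - \frac{1465}{1464} = \left(1695683 - 1531682\right) - \frac{1465}{1464} = 164001 - \frac{1465}{1464} = \frac{240095999}{1464}$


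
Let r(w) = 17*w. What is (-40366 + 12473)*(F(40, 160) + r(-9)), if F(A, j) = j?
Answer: -195251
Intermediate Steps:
(-40366 + 12473)*(F(40, 160) + r(-9)) = (-40366 + 12473)*(160 + 17*(-9)) = -27893*(160 - 153) = -27893*7 = -195251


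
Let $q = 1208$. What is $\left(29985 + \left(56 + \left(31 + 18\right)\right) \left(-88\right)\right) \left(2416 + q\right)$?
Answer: $75179880$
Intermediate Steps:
$\left(29985 + \left(56 + \left(31 + 18\right)\right) \left(-88\right)\right) \left(2416 + q\right) = \left(29985 + \left(56 + \left(31 + 18\right)\right) \left(-88\right)\right) \left(2416 + 1208\right) = \left(29985 + \left(56 + 49\right) \left(-88\right)\right) 3624 = \left(29985 + 105 \left(-88\right)\right) 3624 = \left(29985 - 9240\right) 3624 = 20745 \cdot 3624 = 75179880$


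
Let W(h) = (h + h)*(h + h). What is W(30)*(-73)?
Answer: -262800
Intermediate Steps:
W(h) = 4*h² (W(h) = (2*h)*(2*h) = 4*h²)
W(30)*(-73) = (4*30²)*(-73) = (4*900)*(-73) = 3600*(-73) = -262800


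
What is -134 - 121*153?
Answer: -18647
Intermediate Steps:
-134 - 121*153 = -134 - 18513 = -18647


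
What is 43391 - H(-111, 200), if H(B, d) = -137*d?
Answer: 70791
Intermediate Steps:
43391 - H(-111, 200) = 43391 - (-137)*200 = 43391 - 1*(-27400) = 43391 + 27400 = 70791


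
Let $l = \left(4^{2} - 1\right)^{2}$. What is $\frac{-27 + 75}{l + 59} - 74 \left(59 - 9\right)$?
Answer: $- \frac{262688}{71} \approx -3699.8$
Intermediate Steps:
$l = 225$ ($l = \left(16 - 1\right)^{2} = 15^{2} = 225$)
$\frac{-27 + 75}{l + 59} - 74 \left(59 - 9\right) = \frac{-27 + 75}{225 + 59} - 74 \left(59 - 9\right) = \frac{48}{284} - 74 \left(59 - 9\right) = 48 \cdot \frac{1}{284} - 3700 = \frac{12}{71} - 3700 = - \frac{262688}{71}$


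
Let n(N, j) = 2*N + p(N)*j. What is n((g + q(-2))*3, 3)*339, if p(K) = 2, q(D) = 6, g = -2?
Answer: 10170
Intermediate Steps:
n(N, j) = 2*N + 2*j
n((g + q(-2))*3, 3)*339 = (2*((-2 + 6)*3) + 2*3)*339 = (2*(4*3) + 6)*339 = (2*12 + 6)*339 = (24 + 6)*339 = 30*339 = 10170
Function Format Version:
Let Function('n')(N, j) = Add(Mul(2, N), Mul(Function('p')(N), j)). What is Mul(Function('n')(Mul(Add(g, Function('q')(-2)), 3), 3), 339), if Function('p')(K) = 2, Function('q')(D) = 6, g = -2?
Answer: 10170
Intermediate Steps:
Function('n')(N, j) = Add(Mul(2, N), Mul(2, j))
Mul(Function('n')(Mul(Add(g, Function('q')(-2)), 3), 3), 339) = Mul(Add(Mul(2, Mul(Add(-2, 6), 3)), Mul(2, 3)), 339) = Mul(Add(Mul(2, Mul(4, 3)), 6), 339) = Mul(Add(Mul(2, 12), 6), 339) = Mul(Add(24, 6), 339) = Mul(30, 339) = 10170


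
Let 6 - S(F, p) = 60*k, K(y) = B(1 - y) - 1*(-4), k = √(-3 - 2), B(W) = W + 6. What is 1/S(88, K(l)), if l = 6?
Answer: 1/3006 + 5*I*√5/1503 ≈ 0.00033267 + 0.0074387*I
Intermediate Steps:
B(W) = 6 + W
k = I*√5 (k = √(-5) = I*√5 ≈ 2.2361*I)
K(y) = 11 - y (K(y) = (6 + (1 - y)) - 1*(-4) = (7 - y) + 4 = 11 - y)
S(F, p) = 6 - 60*I*√5
1/S(88, K(l)) = 1/(6 - 60*I*√5)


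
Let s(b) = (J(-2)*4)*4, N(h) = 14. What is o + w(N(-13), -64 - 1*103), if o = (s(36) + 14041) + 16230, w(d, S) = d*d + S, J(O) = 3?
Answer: 30348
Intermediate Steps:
s(b) = 48 (s(b) = (3*4)*4 = 12*4 = 48)
w(d, S) = S + d**2 (w(d, S) = d**2 + S = S + d**2)
o = 30319 (o = (48 + 14041) + 16230 = 14089 + 16230 = 30319)
o + w(N(-13), -64 - 1*103) = 30319 + ((-64 - 1*103) + 14**2) = 30319 + ((-64 - 103) + 196) = 30319 + (-167 + 196) = 30319 + 29 = 30348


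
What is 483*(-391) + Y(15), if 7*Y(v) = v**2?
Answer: -1321746/7 ≈ -1.8882e+5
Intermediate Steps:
Y(v) = v**2/7
483*(-391) + Y(15) = 483*(-391) + (1/7)*15**2 = -188853 + (1/7)*225 = -188853 + 225/7 = -1321746/7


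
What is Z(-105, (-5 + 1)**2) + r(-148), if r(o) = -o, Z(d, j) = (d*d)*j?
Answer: 176548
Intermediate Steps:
Z(d, j) = j*d**2 (Z(d, j) = d**2*j = j*d**2)
Z(-105, (-5 + 1)**2) + r(-148) = (-5 + 1)**2*(-105)**2 - 1*(-148) = (-4)**2*11025 + 148 = 16*11025 + 148 = 176400 + 148 = 176548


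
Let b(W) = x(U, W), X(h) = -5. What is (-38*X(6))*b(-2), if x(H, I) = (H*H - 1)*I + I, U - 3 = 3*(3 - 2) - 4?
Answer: -1520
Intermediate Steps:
U = 2 (U = 3 + (3*(3 - 2) - 4) = 3 + (3*1 - 4) = 3 + (3 - 4) = 3 - 1 = 2)
x(H, I) = I + I*(-1 + H**2) (x(H, I) = (H**2 - 1)*I + I = (-1 + H**2)*I + I = I*(-1 + H**2) + I = I + I*(-1 + H**2))
b(W) = 4*W (b(W) = W*2**2 = W*4 = 4*W)
(-38*X(6))*b(-2) = (-38*(-5))*(4*(-2)) = 190*(-8) = -1520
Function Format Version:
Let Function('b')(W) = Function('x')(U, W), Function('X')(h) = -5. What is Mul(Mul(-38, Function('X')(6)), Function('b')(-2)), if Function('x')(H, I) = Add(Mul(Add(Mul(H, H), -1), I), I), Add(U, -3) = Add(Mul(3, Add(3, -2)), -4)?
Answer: -1520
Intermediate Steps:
U = 2 (U = Add(3, Add(Mul(3, Add(3, -2)), -4)) = Add(3, Add(Mul(3, 1), -4)) = Add(3, Add(3, -4)) = Add(3, -1) = 2)
Function('x')(H, I) = Add(I, Mul(I, Add(-1, Pow(H, 2)))) (Function('x')(H, I) = Add(Mul(Add(Pow(H, 2), -1), I), I) = Add(Mul(Add(-1, Pow(H, 2)), I), I) = Add(Mul(I, Add(-1, Pow(H, 2))), I) = Add(I, Mul(I, Add(-1, Pow(H, 2)))))
Function('b')(W) = Mul(4, W) (Function('b')(W) = Mul(W, Pow(2, 2)) = Mul(W, 4) = Mul(4, W))
Mul(Mul(-38, Function('X')(6)), Function('b')(-2)) = Mul(Mul(-38, -5), Mul(4, -2)) = Mul(190, -8) = -1520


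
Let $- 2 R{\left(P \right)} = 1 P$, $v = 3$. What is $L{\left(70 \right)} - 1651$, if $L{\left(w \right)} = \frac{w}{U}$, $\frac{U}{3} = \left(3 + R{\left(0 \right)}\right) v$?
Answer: $- \frac{44507}{27} \approx -1648.4$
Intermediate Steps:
$R{\left(P \right)} = - \frac{P}{2}$ ($R{\left(P \right)} = - \frac{1 P}{2} = - \frac{P}{2}$)
$U = 27$ ($U = 3 \left(3 - 0\right) 3 = 3 \left(3 + 0\right) 3 = 3 \cdot 3 \cdot 3 = 3 \cdot 9 = 27$)
$L{\left(w \right)} = \frac{w}{27}$
$L{\left(70 \right)} - 1651 = \frac{1}{27} \cdot 70 - 1651 = \frac{70}{27} - 1651 = - \frac{44507}{27}$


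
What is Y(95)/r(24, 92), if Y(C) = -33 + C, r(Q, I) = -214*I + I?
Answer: -31/9798 ≈ -0.0031639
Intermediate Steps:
r(Q, I) = -213*I
Y(95)/r(24, 92) = (-33 + 95)/((-213*92)) = 62/(-19596) = 62*(-1/19596) = -31/9798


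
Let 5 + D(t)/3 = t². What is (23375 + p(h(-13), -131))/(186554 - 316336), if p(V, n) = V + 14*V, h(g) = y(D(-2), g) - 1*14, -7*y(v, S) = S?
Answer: -81175/454237 ≈ -0.17871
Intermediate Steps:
D(t) = -15 + 3*t²
y(v, S) = -S/7
h(g) = -14 - g/7 (h(g) = -g/7 - 1*14 = -g/7 - 14 = -14 - g/7)
p(V, n) = 15*V
(23375 + p(h(-13), -131))/(186554 - 316336) = (23375 + 15*(-14 - ⅐*(-13)))/(186554 - 316336) = (23375 + 15*(-14 + 13/7))/(-129782) = (23375 + 15*(-85/7))*(-1/129782) = (23375 - 1275/7)*(-1/129782) = (162350/7)*(-1/129782) = -81175/454237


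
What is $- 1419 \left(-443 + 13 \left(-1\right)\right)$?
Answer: $647064$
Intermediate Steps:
$- 1419 \left(-443 + 13 \left(-1\right)\right) = - 1419 \left(-443 - 13\right) = \left(-1419\right) \left(-456\right) = 647064$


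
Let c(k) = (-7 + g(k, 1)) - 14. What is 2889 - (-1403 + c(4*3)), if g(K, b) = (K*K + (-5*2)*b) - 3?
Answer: 4182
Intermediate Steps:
g(K, b) = -3 + K**2 - 10*b (g(K, b) = (K**2 - 10*b) - 3 = -3 + K**2 - 10*b)
c(k) = -34 + k**2 (c(k) = (-7 + (-3 + k**2 - 10*1)) - 14 = (-7 + (-3 + k**2 - 10)) - 14 = (-7 + (-13 + k**2)) - 14 = (-20 + k**2) - 14 = -34 + k**2)
2889 - (-1403 + c(4*3)) = 2889 - (-1403 + (-34 + (4*3)**2)) = 2889 - (-1403 + (-34 + 12**2)) = 2889 - (-1403 + (-34 + 144)) = 2889 - (-1403 + 110) = 2889 - 1*(-1293) = 2889 + 1293 = 4182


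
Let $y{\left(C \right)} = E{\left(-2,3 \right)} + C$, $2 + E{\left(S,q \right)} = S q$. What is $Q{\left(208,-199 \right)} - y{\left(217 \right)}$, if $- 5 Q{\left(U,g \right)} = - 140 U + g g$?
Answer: $- \frac{11526}{5} \approx -2305.2$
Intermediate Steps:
$Q{\left(U,g \right)} = 28 U - \frac{g^{2}}{5}$ ($Q{\left(U,g \right)} = - \frac{- 140 U + g g}{5} = - \frac{- 140 U + g^{2}}{5} = - \frac{g^{2} - 140 U}{5} = 28 U - \frac{g^{2}}{5}$)
$E{\left(S,q \right)} = -2 + S q$
$y{\left(C \right)} = -8 + C$ ($y{\left(C \right)} = \left(-2 - 6\right) + C = -8 + C$)
$Q{\left(208,-199 \right)} - y{\left(217 \right)} = \left(28 \cdot 208 - \frac{\left(-199\right)^{2}}{5}\right) - \left(-8 + 217\right) = \left(5824 - \frac{39601}{5}\right) - 209 = - \frac{10481}{5} - 209 = - \frac{11526}{5}$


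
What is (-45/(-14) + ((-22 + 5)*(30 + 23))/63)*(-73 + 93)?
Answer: -13970/63 ≈ -221.75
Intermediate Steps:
(-45/(-14) + ((-22 + 5)*(30 + 23))/63)*(-73 + 93) = (-45*(-1/14) - 17*53*(1/63))*20 = (45/14 - 901*1/63)*20 = (45/14 - 901/63)*20 = -1397/126*20 = -13970/63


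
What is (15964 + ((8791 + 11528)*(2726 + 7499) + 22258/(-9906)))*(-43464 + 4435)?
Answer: -40165646646156002/4953 ≈ -8.1094e+12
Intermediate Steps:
(15964 + ((8791 + 11528)*(2726 + 7499) + 22258/(-9906)))*(-43464 + 4435) = (15964 + (20319*10225 + 22258*(-1/9906)))*(-39029) = (15964 + (207761775 - 11129/4953))*(-39029) = (15964 + 1029044060446/4953)*(-39029) = (1029123130138/4953)*(-39029) = -40165646646156002/4953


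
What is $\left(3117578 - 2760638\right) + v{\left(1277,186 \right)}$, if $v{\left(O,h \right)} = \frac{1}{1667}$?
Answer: $\frac{595018981}{1667} \approx 3.5694 \cdot 10^{5}$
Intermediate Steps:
$v{\left(O,h \right)} = \frac{1}{1667}$
$\left(3117578 - 2760638\right) + v{\left(1277,186 \right)} = \left(3117578 - 2760638\right) + \frac{1}{1667} = 356940 + \frac{1}{1667} = \frac{595018981}{1667}$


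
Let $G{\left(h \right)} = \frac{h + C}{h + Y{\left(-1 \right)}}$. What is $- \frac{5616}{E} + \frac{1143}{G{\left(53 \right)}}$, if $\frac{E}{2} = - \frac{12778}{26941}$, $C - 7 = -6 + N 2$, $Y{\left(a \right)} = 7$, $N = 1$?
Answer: $\frac{639091701}{89446} \approx 7145.0$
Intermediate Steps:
$C = 3$ ($C = 7 + \left(-6 + 1 \cdot 2\right) = 7 + \left(-6 + 2\right) = 7 - 4 = 3$)
$E = - \frac{25556}{26941}$ ($E = 2 \left(- \frac{12778}{26941}\right) = - \frac{25556}{26941} \approx -0.94859$)
$G{\left(h \right)} = \frac{3 + h}{7 + h}$ ($G{\left(h \right)} = \frac{h + 3}{h + 7} = \frac{3 + h}{7 + h}$)
$- \frac{5616}{E} + \frac{1143}{G{\left(53 \right)}} = - \frac{5616}{- \frac{25556}{26941}} + \frac{1143}{\frac{1}{7 + 53} \left(3 + 53\right)} = \left(-5616\right) \left(- \frac{26941}{25556}\right) + \frac{1143}{\frac{1}{60} \cdot 56} = \frac{37825164}{6389} + \frac{1143}{\frac{1}{60} \cdot 56} = \frac{37825164}{6389} + \frac{1143}{\frac{14}{15}} = \frac{37825164}{6389} + 1143 \cdot \frac{15}{14} = \frac{37825164}{6389} + \frac{17145}{14} = \frac{639091701}{89446}$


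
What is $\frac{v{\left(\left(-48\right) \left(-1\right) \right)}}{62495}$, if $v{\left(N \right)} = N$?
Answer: $\frac{48}{62495} \approx 0.00076806$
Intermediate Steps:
$\frac{v{\left(\left(-48\right) \left(-1\right) \right)}}{62495} = \frac{\left(-48\right) \left(-1\right)}{62495} = 48 \cdot \frac{1}{62495} = \frac{48}{62495}$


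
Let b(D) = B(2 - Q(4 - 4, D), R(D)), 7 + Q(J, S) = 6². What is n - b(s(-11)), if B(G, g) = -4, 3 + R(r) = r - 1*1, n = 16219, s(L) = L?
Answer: 16223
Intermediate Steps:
Q(J, S) = 29 (Q(J, S) = -7 + 6² = -7 + 36 = 29)
R(r) = -4 + r (R(r) = -3 + (r - 1*1) = -3 + (r - 1) = -3 + (-1 + r) = -4 + r)
b(D) = -4
n - b(s(-11)) = 16219 - 1*(-4) = 16219 + 4 = 16223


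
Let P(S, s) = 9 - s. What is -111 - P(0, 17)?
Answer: -103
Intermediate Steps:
-111 - P(0, 17) = -111 - (9 - 1*17) = -111 - (9 - 17) = -111 - 1*(-8) = -111 + 8 = -103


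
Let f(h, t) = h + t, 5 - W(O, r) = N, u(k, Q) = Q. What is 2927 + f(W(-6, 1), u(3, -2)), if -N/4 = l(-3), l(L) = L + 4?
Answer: 2934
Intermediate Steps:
l(L) = 4 + L
N = -4 (N = -4*(4 - 3) = -4*1 = -4)
W(O, r) = 9 (W(O, r) = 5 - 1*(-4) = 5 + 4 = 9)
2927 + f(W(-6, 1), u(3, -2)) = 2927 + (9 - 2) = 2927 + 7 = 2934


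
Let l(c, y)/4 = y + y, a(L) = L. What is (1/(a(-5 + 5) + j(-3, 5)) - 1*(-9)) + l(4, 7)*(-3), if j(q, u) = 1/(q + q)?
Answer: -165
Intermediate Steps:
j(q, u) = 1/(2*q)
l(c, y) = 8*y (l(c, y) = 4*(y + y) = 4*(2*y) = 8*y)
(1/(a(-5 + 5) + j(-3, 5)) - 1*(-9)) + l(4, 7)*(-3) = (1/((-5 + 5) + (1/2)/(-3)) - 1*(-9)) + (8*7)*(-3) = (1/(0 + (1/2)*(-1/3)) + 9) + 56*(-3) = (1/(0 - 1/6) + 9) - 168 = (1/(-1/6) + 9) - 168 = (-6 + 9) - 168 = 3 - 168 = -165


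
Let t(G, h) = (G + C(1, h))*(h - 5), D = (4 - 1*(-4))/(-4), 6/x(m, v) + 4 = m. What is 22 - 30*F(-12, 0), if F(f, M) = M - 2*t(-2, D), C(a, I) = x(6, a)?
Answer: -398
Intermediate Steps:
x(m, v) = 6/(-4 + m)
C(a, I) = 3 (C(a, I) = 6/(-4 + 6) = 6/2 = 6*(½) = 3)
D = -2 (D = (4 + 4)*(-¼) = 8*(-¼) = -2)
t(G, h) = (-5 + h)*(3 + G) (t(G, h) = (G + 3)*(h - 5) = (3 + G)*(-5 + h) = (-5 + h)*(3 + G))
F(f, M) = 14 + M (F(f, M) = M - 2*(-15 - 5*(-2) + 3*(-2) - 2*(-2)) = M - 2*(-15 + 10 - 6 + 4) = M - 2*(-7) = M + 14 = 14 + M)
22 - 30*F(-12, 0) = 22 - 30*(14 + 0) = 22 - 30*14 = 22 - 420 = -398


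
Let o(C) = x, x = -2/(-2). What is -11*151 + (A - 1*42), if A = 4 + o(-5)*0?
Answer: -1699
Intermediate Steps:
x = 1 (x = -2*(-½) = 1)
o(C) = 1
A = 4 (A = 4 + 1*0 = 4 + 0 = 4)
-11*151 + (A - 1*42) = -11*151 + (4 - 1*42) = -1661 + (4 - 42) = -1661 - 38 = -1699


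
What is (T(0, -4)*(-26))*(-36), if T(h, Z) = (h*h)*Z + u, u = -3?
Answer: -2808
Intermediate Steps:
T(h, Z) = -3 + Z*h² (T(h, Z) = (h*h)*Z - 3 = h²*Z - 3 = Z*h² - 3 = -3 + Z*h²)
(T(0, -4)*(-26))*(-36) = ((-3 - 4*0²)*(-26))*(-36) = ((-3 - 4*0)*(-26))*(-36) = ((-3 + 0)*(-26))*(-36) = -3*(-26)*(-36) = 78*(-36) = -2808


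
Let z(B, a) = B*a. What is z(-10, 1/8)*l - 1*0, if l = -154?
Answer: 385/2 ≈ 192.50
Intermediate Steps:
z(-10, 1/8)*l - 1*0 = -10/8*(-154) - 1*0 = -10*⅛*(-154) + 0 = -5/4*(-154) + 0 = 385/2 + 0 = 385/2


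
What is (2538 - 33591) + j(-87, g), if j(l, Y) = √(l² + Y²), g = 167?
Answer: -31053 + √35458 ≈ -30865.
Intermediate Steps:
j(l, Y) = √(Y² + l²)
(2538 - 33591) + j(-87, g) = (2538 - 33591) + √(167² + (-87)²) = -31053 + √(27889 + 7569) = -31053 + √35458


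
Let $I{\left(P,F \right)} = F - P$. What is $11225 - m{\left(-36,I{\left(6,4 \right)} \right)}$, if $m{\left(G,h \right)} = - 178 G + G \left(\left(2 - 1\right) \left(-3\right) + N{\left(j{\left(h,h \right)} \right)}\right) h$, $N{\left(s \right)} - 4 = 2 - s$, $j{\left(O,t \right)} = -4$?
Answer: $4313$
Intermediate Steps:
$N{\left(s \right)} = 6 - s$ ($N{\left(s \right)} = 4 - \left(-2 + s\right) = 6 - s$)
$m{\left(G,h \right)} = - 178 G + 7 G h$ ($m{\left(G,h \right)} = - 178 G + G \left(\left(2 - 1\right) \left(-3\right) + \left(6 - -4\right)\right) h = - 178 G + G \left(1 \left(-3\right) + \left(6 + 4\right)\right) h = - 178 G + G \left(-3 + 10\right) h = - 178 G + G 7 h = - 178 G + 7 G h$)
$11225 - m{\left(-36,I{\left(6,4 \right)} \right)} = 11225 - - 36 \left(-178 + 7 \left(4 - 6\right)\right) = 11225 - - 36 \left(-178 + 7 \left(-2\right)\right) = 11225 - - 36 \left(-178 - 14\right) = 11225 - \left(-36\right) \left(-192\right) = 11225 - 6912 = 4313$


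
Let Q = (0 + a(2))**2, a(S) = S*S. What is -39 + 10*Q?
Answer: 121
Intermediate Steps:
a(S) = S**2
Q = 16 (Q = (0 + 2**2)**2 = (0 + 4)**2 = 4**2 = 16)
-39 + 10*Q = -39 + 10*16 = -39 + 160 = 121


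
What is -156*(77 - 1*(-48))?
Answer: -19500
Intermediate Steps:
-156*(77 - 1*(-48)) = -156*(77 + 48) = -156*125 = -19500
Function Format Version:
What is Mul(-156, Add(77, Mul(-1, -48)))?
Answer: -19500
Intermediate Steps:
Mul(-156, Add(77, Mul(-1, -48))) = Mul(-156, Add(77, 48)) = Mul(-156, 125) = -19500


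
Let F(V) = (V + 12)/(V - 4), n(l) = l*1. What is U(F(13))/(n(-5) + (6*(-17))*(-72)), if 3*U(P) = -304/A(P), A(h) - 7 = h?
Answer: -114/80729 ≈ -0.0014121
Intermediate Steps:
n(l) = l
A(h) = 7 + h
F(V) = (12 + V)/(-4 + V)
U(P) = -304/(3*(7 + P)) (U(P) = (-304/(7 + P))/3 = -304/(3*(7 + P)))
U(F(13))/(n(-5) + (6*(-17))*(-72)) = (-304/(21 + 3*((12 + 13)/(-4 + 13))))/(-5 + (6*(-17))*(-72)) = (-304/(21 + 3*(25/9)))/(-5 - 102*(-72)) = (-304/(21 + 3*((⅑)*25)))/(-5 + 7344) = -304/(21 + 3*(25/9))/7339 = -304/(21 + 25/3)*(1/7339) = -304/88/3*(1/7339) = -304*3/88*(1/7339) = -114/11*1/7339 = -114/80729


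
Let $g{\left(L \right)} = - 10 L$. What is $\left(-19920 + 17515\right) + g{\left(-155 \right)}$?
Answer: $-855$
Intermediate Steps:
$\left(-19920 + 17515\right) + g{\left(-155 \right)} = \left(-19920 + 17515\right) - -1550 = -2405 + 1550 = -855$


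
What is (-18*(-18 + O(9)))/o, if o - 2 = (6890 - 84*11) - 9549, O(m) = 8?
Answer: -180/3581 ≈ -0.050265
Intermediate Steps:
o = -3581 (o = 2 + ((6890 - 84*11) - 9549) = 2 + ((6890 - 924) - 9549) = 2 + (5966 - 9549) = 2 - 3583 = -3581)
(-18*(-18 + O(9)))/o = -18*(-18 + 8)/(-3581) = -18*(-10)*(-1/3581) = 180*(-1/3581) = -180/3581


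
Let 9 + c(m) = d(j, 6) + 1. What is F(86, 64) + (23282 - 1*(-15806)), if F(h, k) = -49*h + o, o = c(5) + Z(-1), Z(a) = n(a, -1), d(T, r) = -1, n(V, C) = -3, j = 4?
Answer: 34862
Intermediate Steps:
c(m) = -9 (c(m) = -9 + (-1 + 1) = -9 + 0 = -9)
Z(a) = -3
o = -12 (o = -9 - 3 = -12)
F(h, k) = -12 - 49*h (F(h, k) = -49*h - 12 = -12 - 49*h)
F(86, 64) + (23282 - 1*(-15806)) = (-12 - 49*86) + (23282 - 1*(-15806)) = (-12 - 4214) + (23282 + 15806) = -4226 + 39088 = 34862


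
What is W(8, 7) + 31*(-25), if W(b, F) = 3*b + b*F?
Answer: -695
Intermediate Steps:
W(b, F) = 3*b + F*b
W(8, 7) + 31*(-25) = 8*(3 + 7) + 31*(-25) = 8*10 - 775 = 80 - 775 = -695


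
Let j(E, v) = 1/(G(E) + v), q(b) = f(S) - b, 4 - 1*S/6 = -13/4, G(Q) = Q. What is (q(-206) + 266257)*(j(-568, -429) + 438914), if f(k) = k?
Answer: 233245026745341/1994 ≈ 1.1697e+11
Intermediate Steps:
S = 87/2 (S = 24 - (-78)/4 = 24 - 6*(-13/4) = 24 + 39/2 = 87/2 ≈ 43.500)
q(b) = 87/2 - b
j(E, v) = 1/(E + v)
(q(-206) + 266257)*(j(-568, -429) + 438914) = ((87/2 - 1*(-206)) + 266257)*(1/(-568 - 429) + 438914) = ((87/2 + 206) + 266257)*(1/(-997) + 438914) = (499/2 + 266257)*(-1/997 + 438914) = (533013/2)*(437597257/997) = 233245026745341/1994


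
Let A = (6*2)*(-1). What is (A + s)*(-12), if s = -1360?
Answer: 16464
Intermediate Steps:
A = -12 (A = 12*(-1) = -12)
(A + s)*(-12) = (-12 - 1360)*(-12) = -1372*(-12) = 16464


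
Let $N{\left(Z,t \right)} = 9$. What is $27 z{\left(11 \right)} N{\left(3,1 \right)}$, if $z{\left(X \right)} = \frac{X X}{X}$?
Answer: $2673$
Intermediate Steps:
$z{\left(X \right)} = X$ ($z{\left(X \right)} = \frac{X^{2}}{X} = X$)
$27 z{\left(11 \right)} N{\left(3,1 \right)} = 27 \cdot 11 \cdot 9 = 297 \cdot 9 = 2673$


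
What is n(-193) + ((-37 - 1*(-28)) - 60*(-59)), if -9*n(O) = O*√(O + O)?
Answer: 3531 + 193*I*√386/9 ≈ 3531.0 + 421.32*I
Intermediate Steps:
n(O) = -√2*O^(3/2)/9 (n(O) = -O*√(O + O)/9 = -O*√(2*O)/9 = -O*√2*√O/9 = -√2*O^(3/2)/9)
n(-193) + ((-37 - 1*(-28)) - 60*(-59)) = -√2*(-193)^(3/2)/9 + ((-37 - 1*(-28)) - 60*(-59)) = -√2*(-193*I*√193)/9 + ((-37 + 28) + 3540) = 193*I*√386/9 + (-9 + 3540) = 193*I*√386/9 + 3531 = 3531 + 193*I*√386/9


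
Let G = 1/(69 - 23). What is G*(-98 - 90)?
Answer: -94/23 ≈ -4.0870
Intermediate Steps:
G = 1/46 ≈ 0.021739
G*(-98 - 90) = (-98 - 90)/46 = (1/46)*(-188) = -94/23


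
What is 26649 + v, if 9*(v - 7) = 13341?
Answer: 84415/3 ≈ 28138.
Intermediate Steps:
v = 4468/3 (v = 7 + (⅑)*13341 = 7 + 4447/3 = 4468/3 ≈ 1489.3)
26649 + v = 26649 + 4468/3 = 84415/3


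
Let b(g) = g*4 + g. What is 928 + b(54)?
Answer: 1198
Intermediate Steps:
b(g) = 5*g (b(g) = 4*g + g = 5*g)
928 + b(54) = 928 + 5*54 = 928 + 270 = 1198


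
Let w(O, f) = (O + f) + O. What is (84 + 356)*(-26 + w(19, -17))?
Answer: -2200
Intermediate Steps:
w(O, f) = f + 2*O
(84 + 356)*(-26 + w(19, -17)) = (84 + 356)*(-26 + (-17 + 2*19)) = 440*(-26 + (-17 + 38)) = 440*(-26 + 21) = 440*(-5) = -2200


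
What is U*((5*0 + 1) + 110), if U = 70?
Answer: 7770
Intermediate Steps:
U*((5*0 + 1) + 110) = 70*((5*0 + 1) + 110) = 70*((0 + 1) + 110) = 70*(1 + 110) = 70*111 = 7770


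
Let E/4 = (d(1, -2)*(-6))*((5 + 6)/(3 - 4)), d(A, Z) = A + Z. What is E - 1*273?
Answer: -537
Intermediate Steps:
E = -264 (E = 4*(((1 - 2)*(-6))*((5 + 6)/(3 - 4))) = 4*((-1*(-6))*(11/(-1))) = 4*(6*(11*(-1))) = 4*(6*(-11)) = 4*(-66) = -264)
E - 1*273 = -264 - 1*273 = -264 - 273 = -537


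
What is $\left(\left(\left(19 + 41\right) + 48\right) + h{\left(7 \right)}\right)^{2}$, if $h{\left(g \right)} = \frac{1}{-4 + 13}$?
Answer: $\frac{946729}{81} \approx 11688.0$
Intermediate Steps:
$h{\left(g \right)} = \frac{1}{9}$
$\left(\left(\left(19 + 41\right) + 48\right) + h{\left(7 \right)}\right)^{2} = \left(\left(\left(19 + 41\right) + 48\right) + \frac{1}{9}\right)^{2} = \left(\left(60 + 48\right) + \frac{1}{9}\right)^{2} = \left(108 + \frac{1}{9}\right)^{2} = \left(\frac{973}{9}\right)^{2} = \frac{946729}{81}$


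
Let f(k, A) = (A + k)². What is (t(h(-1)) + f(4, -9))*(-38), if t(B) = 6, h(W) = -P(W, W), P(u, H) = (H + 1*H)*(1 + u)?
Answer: -1178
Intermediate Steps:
P(u, H) = 2*H*(1 + u) (P(u, H) = (H + H)*(1 + u) = (2*H)*(1 + u) = 2*H*(1 + u))
h(W) = -2*W*(1 + W)
(t(h(-1)) + f(4, -9))*(-38) = (6 + (-9 + 4)²)*(-38) = (6 + (-5)²)*(-38) = (6 + 25)*(-38) = 31*(-38) = -1178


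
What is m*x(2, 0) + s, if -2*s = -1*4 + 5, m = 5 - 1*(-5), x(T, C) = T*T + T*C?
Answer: 79/2 ≈ 39.500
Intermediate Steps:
x(T, C) = T² + C*T
m = 10 (m = 5 + 5 = 10)
s = -½ (s = -(-1*4 + 5)/2 = -(-4 + 5)/2 = -½*1 = -½ ≈ -0.50000)
m*x(2, 0) + s = 10*(2*(0 + 2)) - ½ = 10*(2*2) - ½ = 10*4 - ½ = 40 - ½ = 79/2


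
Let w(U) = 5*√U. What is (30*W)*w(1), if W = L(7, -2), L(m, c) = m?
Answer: 1050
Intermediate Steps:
W = 7
(30*W)*w(1) = (30*7)*(5*√1) = 210*(5*1) = 210*5 = 1050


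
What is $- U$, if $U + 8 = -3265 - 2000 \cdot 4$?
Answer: $11273$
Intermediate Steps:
$U = -11273$ ($U = -8 - \left(3265 + 2000 \cdot 4\right) = -8 - 11265 = -11273$)
$- U = \left(-1\right) \left(-11273\right) = 11273$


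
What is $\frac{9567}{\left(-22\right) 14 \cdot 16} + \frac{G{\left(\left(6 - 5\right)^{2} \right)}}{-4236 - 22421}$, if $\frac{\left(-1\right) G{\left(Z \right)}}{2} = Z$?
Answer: $- \frac{255017663}{131365696} \approx -1.9413$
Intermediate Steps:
$G{\left(Z \right)} = - 2 Z$
$\frac{9567}{\left(-22\right) 14 \cdot 16} + \frac{G{\left(\left(6 - 5\right)^{2} \right)}}{-4236 - 22421} = \frac{9567}{\left(-22\right) 14 \cdot 16} + \frac{\left(-2\right) \left(6 - 5\right)^{2}}{-4236 - 22421} = \frac{9567}{\left(-308\right) 16} + \frac{\left(-2\right) 1^{2}}{-26657} = \frac{9567}{-4928} + \left(-2\right) 1 \left(- \frac{1}{26657}\right) = 9567 \left(- \frac{1}{4928}\right) - - \frac{2}{26657} = - \frac{9567}{4928} + \frac{2}{26657} = - \frac{255017663}{131365696}$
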